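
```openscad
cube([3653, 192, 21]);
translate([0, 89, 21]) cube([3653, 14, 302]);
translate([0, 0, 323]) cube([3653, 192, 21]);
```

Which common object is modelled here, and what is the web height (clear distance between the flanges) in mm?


An I-beam. The web height is 302 mm.

Two wide flanges with a thin centred web — an I-beam. Overall 344 mm minus two 21 mm flanges gives a web of 344 − 2·21 = 302 mm.


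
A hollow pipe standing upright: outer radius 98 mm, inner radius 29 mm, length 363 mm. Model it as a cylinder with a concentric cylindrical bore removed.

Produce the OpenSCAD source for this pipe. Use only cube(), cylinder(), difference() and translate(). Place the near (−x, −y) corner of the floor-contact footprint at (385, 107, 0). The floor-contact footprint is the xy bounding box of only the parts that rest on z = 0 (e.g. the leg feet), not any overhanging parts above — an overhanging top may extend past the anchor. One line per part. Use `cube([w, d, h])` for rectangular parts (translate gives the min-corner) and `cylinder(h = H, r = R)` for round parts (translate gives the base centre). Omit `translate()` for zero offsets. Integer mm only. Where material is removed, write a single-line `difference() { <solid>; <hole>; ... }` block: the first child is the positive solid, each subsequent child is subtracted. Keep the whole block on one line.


difference() { translate([483, 205, 0]) cylinder(h = 363, r = 98); translate([483, 205, 0]) cylinder(h = 363, r = 29); }


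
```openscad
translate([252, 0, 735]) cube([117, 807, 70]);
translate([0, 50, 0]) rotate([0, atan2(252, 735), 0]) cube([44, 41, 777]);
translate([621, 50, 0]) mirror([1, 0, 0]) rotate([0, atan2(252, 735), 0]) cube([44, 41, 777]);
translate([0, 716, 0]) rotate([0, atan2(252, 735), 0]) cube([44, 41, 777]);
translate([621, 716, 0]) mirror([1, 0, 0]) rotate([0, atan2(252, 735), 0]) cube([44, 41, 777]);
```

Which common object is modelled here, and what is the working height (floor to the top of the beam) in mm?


A sawhorse. The overall height is 805 mm.

A beam across two mirrored pairs of raked legs — a sawhorse. The beam's underside is at z = 735 (matching the legs' vertical rise in atan2(252, 735)) and the beam is 70 mm tall, so its top is at 735 + 70 = 805 mm. The raked legs top out at the beam's underside, so that is the highest point.


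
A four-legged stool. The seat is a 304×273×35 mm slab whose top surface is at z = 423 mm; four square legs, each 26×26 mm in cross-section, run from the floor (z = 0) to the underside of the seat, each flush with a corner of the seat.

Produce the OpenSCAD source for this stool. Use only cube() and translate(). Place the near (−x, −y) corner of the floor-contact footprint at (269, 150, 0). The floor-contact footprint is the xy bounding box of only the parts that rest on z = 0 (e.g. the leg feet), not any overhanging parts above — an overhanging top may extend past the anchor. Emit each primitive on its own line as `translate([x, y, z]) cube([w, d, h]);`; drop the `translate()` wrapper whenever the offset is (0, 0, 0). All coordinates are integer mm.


translate([269, 150, 388]) cube([304, 273, 35]);
translate([269, 150, 0]) cube([26, 26, 388]);
translate([547, 150, 0]) cube([26, 26, 388]);
translate([269, 397, 0]) cube([26, 26, 388]);
translate([547, 397, 0]) cube([26, 26, 388]);


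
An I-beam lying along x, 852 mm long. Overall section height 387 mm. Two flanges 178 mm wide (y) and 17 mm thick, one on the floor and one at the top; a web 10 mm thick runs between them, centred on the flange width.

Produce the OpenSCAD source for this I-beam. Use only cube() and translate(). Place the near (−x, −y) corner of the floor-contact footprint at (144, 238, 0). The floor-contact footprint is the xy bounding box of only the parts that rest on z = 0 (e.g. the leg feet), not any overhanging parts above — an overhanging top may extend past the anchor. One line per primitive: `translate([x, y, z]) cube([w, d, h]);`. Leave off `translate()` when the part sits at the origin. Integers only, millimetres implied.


translate([144, 238, 0]) cube([852, 178, 17]);
translate([144, 322, 17]) cube([852, 10, 353]);
translate([144, 238, 370]) cube([852, 178, 17]);


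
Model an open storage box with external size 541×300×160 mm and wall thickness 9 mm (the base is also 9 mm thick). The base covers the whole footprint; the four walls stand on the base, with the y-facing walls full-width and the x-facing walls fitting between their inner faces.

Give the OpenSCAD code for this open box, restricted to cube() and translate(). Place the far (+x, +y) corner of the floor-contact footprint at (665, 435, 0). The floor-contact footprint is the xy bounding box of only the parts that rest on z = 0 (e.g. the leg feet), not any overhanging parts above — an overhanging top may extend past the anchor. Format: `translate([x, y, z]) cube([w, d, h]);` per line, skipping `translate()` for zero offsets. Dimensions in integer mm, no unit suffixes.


translate([124, 135, 0]) cube([541, 300, 9]);
translate([124, 135, 9]) cube([541, 9, 151]);
translate([124, 426, 9]) cube([541, 9, 151]);
translate([124, 144, 9]) cube([9, 282, 151]);
translate([656, 144, 9]) cube([9, 282, 151]);


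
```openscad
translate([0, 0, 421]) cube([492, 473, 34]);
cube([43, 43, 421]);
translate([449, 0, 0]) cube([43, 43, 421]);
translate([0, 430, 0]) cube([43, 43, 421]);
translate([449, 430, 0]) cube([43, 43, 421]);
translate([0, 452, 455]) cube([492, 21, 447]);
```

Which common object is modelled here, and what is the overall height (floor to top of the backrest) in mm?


A chair. The overall height is 902 mm.

A slab on four corner posts with a tall panel at the back — a chair. The seat slab sits at z = 421 with thickness 34, and the 447 mm backrest starts at the seat top, so the overall height is 421 + 34 + 447 = 902 mm.


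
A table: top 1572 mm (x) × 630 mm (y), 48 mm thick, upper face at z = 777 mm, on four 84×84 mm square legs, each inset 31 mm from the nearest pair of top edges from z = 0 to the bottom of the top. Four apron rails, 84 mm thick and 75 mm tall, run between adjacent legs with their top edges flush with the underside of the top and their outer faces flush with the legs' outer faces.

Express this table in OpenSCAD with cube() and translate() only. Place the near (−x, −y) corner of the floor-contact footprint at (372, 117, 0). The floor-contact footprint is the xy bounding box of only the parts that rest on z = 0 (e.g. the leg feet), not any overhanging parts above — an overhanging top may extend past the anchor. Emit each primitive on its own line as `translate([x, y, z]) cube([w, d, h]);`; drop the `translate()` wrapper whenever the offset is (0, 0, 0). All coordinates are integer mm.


// leg_h = 777 - 48 = 729
// apron z = 729 - 75 = 654
translate([341, 86, 729]) cube([1572, 630, 48]);
translate([372, 117, 0]) cube([84, 84, 729]);
translate([1798, 117, 0]) cube([84, 84, 729]);
translate([372, 601, 0]) cube([84, 84, 729]);
translate([1798, 601, 0]) cube([84, 84, 729]);
translate([456, 117, 654]) cube([1342, 84, 75]);
translate([456, 601, 654]) cube([1342, 84, 75]);
translate([372, 201, 654]) cube([84, 400, 75]);
translate([1798, 201, 654]) cube([84, 400, 75]);


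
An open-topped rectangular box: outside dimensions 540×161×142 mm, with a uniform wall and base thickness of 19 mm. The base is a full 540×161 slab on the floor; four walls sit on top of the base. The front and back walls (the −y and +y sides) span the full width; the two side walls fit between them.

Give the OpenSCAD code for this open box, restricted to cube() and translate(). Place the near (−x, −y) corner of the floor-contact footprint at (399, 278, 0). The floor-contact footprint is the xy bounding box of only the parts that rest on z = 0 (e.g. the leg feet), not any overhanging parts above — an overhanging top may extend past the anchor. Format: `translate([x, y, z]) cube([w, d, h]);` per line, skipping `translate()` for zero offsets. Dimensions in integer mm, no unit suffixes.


translate([399, 278, 0]) cube([540, 161, 19]);
translate([399, 278, 19]) cube([540, 19, 123]);
translate([399, 420, 19]) cube([540, 19, 123]);
translate([399, 297, 19]) cube([19, 123, 123]);
translate([920, 297, 19]) cube([19, 123, 123]);


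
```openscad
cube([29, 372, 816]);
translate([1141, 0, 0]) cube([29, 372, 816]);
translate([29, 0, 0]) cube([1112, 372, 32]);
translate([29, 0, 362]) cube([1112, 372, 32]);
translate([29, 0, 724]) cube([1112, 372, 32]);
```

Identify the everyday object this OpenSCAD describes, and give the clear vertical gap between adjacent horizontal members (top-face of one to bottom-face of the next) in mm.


A bookshelf. The clear shelf gap is 330 mm.

Two tall side panels with 3 horizontal boards between them — a bookshelf. The first two shelf undersides are at z = 0 and z = 362; with shelf thickness 32, the clear gap is 362 − 0 − 32 = 330 mm.


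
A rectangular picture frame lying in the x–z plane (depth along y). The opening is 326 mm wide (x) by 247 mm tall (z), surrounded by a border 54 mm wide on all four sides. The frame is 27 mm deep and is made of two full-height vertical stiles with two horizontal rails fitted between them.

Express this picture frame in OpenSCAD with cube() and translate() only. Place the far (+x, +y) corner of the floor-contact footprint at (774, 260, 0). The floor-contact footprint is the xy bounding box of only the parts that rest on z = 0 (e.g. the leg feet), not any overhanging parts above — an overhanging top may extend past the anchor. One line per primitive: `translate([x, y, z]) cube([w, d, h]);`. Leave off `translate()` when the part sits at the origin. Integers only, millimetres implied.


translate([340, 233, 0]) cube([54, 27, 355]);
translate([720, 233, 0]) cube([54, 27, 355]);
translate([394, 233, 0]) cube([326, 27, 54]);
translate([394, 233, 301]) cube([326, 27, 54]);


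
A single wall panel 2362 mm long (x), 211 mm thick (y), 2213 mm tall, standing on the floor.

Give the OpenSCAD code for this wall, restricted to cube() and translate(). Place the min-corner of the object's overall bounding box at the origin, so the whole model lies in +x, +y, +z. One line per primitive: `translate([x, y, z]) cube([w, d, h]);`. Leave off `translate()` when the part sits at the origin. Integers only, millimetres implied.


cube([2362, 211, 2213]);


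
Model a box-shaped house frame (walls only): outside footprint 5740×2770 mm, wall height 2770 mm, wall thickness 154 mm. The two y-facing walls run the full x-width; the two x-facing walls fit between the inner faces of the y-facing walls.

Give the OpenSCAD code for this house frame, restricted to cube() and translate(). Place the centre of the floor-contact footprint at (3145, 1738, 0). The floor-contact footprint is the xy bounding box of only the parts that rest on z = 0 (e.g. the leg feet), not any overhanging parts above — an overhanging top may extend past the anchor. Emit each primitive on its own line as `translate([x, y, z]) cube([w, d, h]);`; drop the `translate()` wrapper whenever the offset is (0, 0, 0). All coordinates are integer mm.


translate([275, 353, 0]) cube([5740, 154, 2770]);
translate([275, 2969, 0]) cube([5740, 154, 2770]);
translate([275, 507, 0]) cube([154, 2462, 2770]);
translate([5861, 507, 0]) cube([154, 2462, 2770]);


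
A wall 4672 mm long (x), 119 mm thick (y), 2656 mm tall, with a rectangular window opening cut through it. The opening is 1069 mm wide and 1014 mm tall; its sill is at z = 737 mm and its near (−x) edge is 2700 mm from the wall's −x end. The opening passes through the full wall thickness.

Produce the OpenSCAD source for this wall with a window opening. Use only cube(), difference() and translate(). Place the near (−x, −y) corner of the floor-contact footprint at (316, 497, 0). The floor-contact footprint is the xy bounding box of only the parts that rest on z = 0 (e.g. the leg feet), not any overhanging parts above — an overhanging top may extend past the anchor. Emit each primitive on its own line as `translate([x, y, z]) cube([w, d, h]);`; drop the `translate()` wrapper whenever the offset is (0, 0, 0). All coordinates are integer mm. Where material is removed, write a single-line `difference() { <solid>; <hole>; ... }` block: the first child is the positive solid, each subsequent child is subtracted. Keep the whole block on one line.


difference() { translate([316, 497, 0]) cube([4672, 119, 2656]); translate([3016, 497, 737]) cube([1069, 119, 1014]); }


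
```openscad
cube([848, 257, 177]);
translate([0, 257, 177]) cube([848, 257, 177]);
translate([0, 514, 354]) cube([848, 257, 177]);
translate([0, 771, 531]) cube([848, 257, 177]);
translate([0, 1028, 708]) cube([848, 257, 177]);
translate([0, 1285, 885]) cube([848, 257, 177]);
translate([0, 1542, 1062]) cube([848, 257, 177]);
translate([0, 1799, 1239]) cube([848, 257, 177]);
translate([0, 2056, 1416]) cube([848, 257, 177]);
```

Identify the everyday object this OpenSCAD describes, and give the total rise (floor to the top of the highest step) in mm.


A staircase. The total rise is 1593 mm.

9 identical blocks, each offset up and back from the previous — a staircase. Each step is 177 mm tall and there are 9 of them, so the total rise is 9 × 177 = 1593 mm.


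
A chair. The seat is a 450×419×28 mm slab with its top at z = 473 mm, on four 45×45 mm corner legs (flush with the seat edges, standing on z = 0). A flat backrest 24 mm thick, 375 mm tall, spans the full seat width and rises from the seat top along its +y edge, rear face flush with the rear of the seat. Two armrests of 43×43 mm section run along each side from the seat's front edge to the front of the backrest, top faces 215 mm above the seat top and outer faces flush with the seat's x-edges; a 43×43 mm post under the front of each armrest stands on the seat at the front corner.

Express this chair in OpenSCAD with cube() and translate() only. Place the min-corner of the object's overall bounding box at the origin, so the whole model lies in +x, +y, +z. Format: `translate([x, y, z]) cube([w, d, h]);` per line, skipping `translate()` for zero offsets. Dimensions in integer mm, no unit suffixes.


translate([0, 0, 445]) cube([450, 419, 28]);
cube([45, 45, 445]);
translate([405, 0, 0]) cube([45, 45, 445]);
translate([0, 374, 0]) cube([45, 45, 445]);
translate([405, 374, 0]) cube([45, 45, 445]);
translate([0, 395, 473]) cube([450, 24, 375]);
translate([0, 0, 645]) cube([43, 395, 43]);
translate([407, 0, 645]) cube([43, 395, 43]);
translate([0, 0, 473]) cube([43, 43, 172]);
translate([407, 0, 473]) cube([43, 43, 172]);


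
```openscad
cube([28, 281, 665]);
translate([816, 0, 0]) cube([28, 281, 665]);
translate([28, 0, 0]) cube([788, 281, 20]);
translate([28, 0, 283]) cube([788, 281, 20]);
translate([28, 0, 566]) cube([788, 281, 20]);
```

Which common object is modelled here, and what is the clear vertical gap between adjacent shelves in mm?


A bookshelf. The clear shelf gap is 263 mm.

Two tall side panels with 3 horizontal boards between them — a bookshelf. The first two shelf undersides are at z = 0 and z = 283; with shelf thickness 20, the clear gap is 283 − 0 − 20 = 263 mm.


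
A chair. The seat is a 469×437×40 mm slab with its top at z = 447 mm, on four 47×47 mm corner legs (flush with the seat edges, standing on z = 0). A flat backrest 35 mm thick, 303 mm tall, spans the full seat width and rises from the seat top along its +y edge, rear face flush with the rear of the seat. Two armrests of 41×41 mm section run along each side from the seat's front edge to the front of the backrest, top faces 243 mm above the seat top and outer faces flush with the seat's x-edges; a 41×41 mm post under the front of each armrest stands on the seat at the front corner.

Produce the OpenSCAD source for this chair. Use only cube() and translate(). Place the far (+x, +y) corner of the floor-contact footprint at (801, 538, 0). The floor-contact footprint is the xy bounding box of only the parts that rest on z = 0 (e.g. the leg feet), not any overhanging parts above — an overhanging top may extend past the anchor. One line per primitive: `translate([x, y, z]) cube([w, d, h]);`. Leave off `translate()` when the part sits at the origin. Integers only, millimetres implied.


translate([332, 101, 407]) cube([469, 437, 40]);
translate([332, 101, 0]) cube([47, 47, 407]);
translate([754, 101, 0]) cube([47, 47, 407]);
translate([332, 491, 0]) cube([47, 47, 407]);
translate([754, 491, 0]) cube([47, 47, 407]);
translate([332, 503, 447]) cube([469, 35, 303]);
translate([332, 101, 649]) cube([41, 402, 41]);
translate([760, 101, 649]) cube([41, 402, 41]);
translate([332, 101, 447]) cube([41, 41, 202]);
translate([760, 101, 447]) cube([41, 41, 202]);


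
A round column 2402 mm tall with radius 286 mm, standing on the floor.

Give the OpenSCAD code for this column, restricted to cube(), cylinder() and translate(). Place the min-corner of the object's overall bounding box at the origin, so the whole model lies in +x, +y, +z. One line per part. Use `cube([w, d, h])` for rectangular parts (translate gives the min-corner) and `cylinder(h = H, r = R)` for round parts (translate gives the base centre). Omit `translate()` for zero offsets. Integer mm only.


translate([286, 286, 0]) cylinder(h = 2402, r = 286);


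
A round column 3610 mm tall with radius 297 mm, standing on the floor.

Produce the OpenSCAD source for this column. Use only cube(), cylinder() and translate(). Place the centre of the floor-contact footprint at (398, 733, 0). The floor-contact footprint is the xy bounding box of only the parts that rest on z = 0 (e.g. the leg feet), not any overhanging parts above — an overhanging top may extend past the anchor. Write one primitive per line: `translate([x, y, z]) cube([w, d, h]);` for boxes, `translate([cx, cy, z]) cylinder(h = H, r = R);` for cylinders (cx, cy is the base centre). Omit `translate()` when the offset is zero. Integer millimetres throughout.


translate([398, 733, 0]) cylinder(h = 3610, r = 297);


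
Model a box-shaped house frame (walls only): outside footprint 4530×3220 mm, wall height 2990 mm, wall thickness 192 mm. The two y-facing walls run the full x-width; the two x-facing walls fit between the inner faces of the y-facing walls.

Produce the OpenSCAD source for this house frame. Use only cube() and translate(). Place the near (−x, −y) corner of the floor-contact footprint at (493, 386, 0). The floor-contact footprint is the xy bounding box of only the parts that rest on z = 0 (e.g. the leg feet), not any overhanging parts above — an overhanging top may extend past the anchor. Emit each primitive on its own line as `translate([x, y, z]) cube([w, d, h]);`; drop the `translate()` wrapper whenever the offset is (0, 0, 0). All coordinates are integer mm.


translate([493, 386, 0]) cube([4530, 192, 2990]);
translate([493, 3414, 0]) cube([4530, 192, 2990]);
translate([493, 578, 0]) cube([192, 2836, 2990]);
translate([4831, 578, 0]) cube([192, 2836, 2990]);


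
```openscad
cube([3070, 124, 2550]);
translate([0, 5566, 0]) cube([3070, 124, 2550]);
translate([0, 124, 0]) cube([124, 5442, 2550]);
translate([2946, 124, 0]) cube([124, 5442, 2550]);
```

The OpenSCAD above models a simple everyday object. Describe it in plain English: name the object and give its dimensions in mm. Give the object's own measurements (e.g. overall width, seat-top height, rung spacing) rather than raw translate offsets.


The wall frame of a small rectangular building: four walls, each 2550 mm tall and 124 mm thick, enclosing a footprint 3070 mm (x) by 5690 mm (y) outside-to-outside, with no floor or roof. The front and back walls (the −y and +y sides) span the full width; the two side walls fit between them.


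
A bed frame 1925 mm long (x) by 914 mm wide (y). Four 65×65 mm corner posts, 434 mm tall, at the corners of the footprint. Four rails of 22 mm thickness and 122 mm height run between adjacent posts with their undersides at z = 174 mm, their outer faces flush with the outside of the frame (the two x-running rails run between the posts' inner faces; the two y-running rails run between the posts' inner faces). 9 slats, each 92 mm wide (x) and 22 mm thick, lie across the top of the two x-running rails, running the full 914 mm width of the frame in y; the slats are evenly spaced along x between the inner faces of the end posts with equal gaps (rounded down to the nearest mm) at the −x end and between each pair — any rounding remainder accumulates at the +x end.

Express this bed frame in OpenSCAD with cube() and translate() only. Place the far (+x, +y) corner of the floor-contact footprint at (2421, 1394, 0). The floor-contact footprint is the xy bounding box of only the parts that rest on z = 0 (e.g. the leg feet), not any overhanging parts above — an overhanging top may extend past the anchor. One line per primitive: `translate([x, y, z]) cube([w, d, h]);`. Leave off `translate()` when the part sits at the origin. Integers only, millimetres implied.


translate([496, 480, 0]) cube([65, 65, 434]);
translate([496, 1329, 0]) cube([65, 65, 434]);
translate([2356, 480, 0]) cube([65, 65, 434]);
translate([2356, 1329, 0]) cube([65, 65, 434]);
translate([561, 480, 174]) cube([1795, 22, 122]);
translate([561, 1372, 174]) cube([1795, 22, 122]);
translate([496, 545, 174]) cube([22, 784, 122]);
translate([2399, 545, 174]) cube([22, 784, 122]);
translate([657, 480, 296]) cube([92, 914, 22]);
translate([845, 480, 296]) cube([92, 914, 22]);
translate([1033, 480, 296]) cube([92, 914, 22]);
translate([1221, 480, 296]) cube([92, 914, 22]);
translate([1409, 480, 296]) cube([92, 914, 22]);
translate([1597, 480, 296]) cube([92, 914, 22]);
translate([1785, 480, 296]) cube([92, 914, 22]);
translate([1973, 480, 296]) cube([92, 914, 22]);
translate([2161, 480, 296]) cube([92, 914, 22]);


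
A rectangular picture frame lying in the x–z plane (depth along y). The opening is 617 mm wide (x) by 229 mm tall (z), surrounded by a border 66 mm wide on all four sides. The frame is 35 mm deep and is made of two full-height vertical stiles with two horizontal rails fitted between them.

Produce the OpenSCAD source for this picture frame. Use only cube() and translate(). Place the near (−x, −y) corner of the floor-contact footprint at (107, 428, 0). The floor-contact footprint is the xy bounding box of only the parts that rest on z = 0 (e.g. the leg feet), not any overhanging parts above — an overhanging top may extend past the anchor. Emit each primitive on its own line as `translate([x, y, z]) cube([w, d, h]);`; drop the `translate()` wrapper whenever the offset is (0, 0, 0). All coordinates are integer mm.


translate([107, 428, 0]) cube([66, 35, 361]);
translate([790, 428, 0]) cube([66, 35, 361]);
translate([173, 428, 0]) cube([617, 35, 66]);
translate([173, 428, 295]) cube([617, 35, 66]);


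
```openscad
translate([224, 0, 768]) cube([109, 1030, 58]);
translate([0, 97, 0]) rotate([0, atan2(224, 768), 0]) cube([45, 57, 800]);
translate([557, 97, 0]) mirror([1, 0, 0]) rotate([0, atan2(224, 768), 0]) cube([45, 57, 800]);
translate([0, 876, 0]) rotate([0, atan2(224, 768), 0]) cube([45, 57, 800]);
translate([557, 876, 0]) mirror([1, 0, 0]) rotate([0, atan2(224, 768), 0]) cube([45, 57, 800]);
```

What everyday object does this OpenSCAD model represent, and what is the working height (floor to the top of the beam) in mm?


A sawhorse. The overall height is 826 mm.

A beam across two mirrored pairs of raked legs — a sawhorse. The beam's underside is at z = 768 (matching the legs' vertical rise in atan2(224, 768)) and the beam is 58 mm tall, so its top is at 768 + 58 = 826 mm. The raked legs top out at the beam's underside, so that is the highest point.


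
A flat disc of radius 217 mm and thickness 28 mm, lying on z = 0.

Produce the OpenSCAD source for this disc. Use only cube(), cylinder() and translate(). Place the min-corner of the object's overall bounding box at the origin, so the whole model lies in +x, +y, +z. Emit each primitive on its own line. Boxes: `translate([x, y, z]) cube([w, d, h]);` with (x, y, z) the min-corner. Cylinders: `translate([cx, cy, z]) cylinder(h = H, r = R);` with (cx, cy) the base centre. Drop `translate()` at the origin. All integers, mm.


translate([217, 217, 0]) cylinder(h = 28, r = 217);


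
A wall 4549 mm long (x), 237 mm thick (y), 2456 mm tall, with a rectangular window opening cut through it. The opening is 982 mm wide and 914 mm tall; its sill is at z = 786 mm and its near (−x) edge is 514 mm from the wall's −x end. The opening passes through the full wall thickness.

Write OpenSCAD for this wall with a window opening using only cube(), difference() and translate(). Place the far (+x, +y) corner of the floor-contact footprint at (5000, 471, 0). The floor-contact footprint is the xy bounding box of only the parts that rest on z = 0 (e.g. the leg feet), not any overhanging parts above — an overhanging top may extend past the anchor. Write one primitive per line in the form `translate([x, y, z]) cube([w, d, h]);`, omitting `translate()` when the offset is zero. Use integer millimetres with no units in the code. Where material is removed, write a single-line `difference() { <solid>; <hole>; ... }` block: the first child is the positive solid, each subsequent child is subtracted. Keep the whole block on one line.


difference() { translate([451, 234, 0]) cube([4549, 237, 2456]); translate([965, 234, 786]) cube([982, 237, 914]); }


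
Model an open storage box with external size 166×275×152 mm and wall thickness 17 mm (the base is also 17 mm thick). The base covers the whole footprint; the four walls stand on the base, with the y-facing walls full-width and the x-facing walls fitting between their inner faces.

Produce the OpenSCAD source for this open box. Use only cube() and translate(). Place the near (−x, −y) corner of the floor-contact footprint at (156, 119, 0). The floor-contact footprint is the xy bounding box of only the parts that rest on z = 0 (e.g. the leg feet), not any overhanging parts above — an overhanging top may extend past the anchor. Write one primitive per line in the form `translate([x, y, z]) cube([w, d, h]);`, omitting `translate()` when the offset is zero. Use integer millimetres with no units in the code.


translate([156, 119, 0]) cube([166, 275, 17]);
translate([156, 119, 17]) cube([166, 17, 135]);
translate([156, 377, 17]) cube([166, 17, 135]);
translate([156, 136, 17]) cube([17, 241, 135]);
translate([305, 136, 17]) cube([17, 241, 135]);


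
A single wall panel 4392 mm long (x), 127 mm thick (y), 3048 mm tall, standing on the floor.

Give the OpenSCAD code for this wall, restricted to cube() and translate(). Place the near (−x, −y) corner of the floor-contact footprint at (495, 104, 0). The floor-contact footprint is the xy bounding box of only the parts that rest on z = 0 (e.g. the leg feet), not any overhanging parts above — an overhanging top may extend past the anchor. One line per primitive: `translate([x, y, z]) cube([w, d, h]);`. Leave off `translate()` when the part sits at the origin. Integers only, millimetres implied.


translate([495, 104, 0]) cube([4392, 127, 3048]);


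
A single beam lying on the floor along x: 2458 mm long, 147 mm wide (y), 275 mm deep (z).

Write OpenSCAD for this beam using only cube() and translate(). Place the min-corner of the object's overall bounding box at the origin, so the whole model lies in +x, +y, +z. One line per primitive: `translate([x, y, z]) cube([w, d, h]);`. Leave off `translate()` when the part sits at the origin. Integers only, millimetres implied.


cube([2458, 147, 275]);


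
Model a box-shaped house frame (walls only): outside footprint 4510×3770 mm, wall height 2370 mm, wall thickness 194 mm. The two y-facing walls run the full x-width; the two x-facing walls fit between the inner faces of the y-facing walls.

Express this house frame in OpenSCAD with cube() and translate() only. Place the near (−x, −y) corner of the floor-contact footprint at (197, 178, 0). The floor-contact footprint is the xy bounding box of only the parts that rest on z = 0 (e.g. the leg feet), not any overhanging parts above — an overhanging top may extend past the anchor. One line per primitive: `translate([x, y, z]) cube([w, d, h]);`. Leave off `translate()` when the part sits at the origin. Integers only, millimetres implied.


translate([197, 178, 0]) cube([4510, 194, 2370]);
translate([197, 3754, 0]) cube([4510, 194, 2370]);
translate([197, 372, 0]) cube([194, 3382, 2370]);
translate([4513, 372, 0]) cube([194, 3382, 2370]);


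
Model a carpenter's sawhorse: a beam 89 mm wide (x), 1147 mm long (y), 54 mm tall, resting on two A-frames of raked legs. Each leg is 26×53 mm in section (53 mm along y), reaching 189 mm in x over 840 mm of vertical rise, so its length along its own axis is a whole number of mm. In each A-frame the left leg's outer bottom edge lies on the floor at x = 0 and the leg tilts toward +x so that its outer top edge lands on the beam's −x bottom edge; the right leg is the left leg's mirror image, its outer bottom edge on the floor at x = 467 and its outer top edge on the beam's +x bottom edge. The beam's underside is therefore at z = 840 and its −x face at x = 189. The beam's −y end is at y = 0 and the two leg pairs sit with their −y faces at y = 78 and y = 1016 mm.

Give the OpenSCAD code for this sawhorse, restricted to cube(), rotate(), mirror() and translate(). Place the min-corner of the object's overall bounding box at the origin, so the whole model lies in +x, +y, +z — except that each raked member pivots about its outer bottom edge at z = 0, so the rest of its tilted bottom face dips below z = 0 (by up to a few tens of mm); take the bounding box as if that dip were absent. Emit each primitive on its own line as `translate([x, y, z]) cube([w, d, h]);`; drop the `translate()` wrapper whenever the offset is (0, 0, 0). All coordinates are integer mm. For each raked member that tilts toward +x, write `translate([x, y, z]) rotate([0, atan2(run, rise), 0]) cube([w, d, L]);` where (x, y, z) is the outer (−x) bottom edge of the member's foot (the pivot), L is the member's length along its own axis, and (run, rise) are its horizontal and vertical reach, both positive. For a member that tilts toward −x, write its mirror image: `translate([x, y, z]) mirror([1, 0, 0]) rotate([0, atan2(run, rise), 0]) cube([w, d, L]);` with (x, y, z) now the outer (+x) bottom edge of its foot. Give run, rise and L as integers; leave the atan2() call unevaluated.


translate([189, 0, 840]) cube([89, 1147, 54]);
translate([0, 78, 0]) rotate([0, atan2(189, 840), 0]) cube([26, 53, 861]);
translate([467, 78, 0]) mirror([1, 0, 0]) rotate([0, atan2(189, 840), 0]) cube([26, 53, 861]);
translate([0, 1016, 0]) rotate([0, atan2(189, 840), 0]) cube([26, 53, 861]);
translate([467, 1016, 0]) mirror([1, 0, 0]) rotate([0, atan2(189, 840), 0]) cube([26, 53, 861]);


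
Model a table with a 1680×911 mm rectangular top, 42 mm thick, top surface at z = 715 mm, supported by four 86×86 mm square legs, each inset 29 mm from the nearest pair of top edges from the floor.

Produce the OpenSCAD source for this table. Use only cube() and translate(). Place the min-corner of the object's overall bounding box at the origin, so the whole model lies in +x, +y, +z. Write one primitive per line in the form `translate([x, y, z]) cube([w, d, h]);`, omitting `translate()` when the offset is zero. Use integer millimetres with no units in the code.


// leg_h = 715 - 42 = 673
translate([0, 0, 673]) cube([1680, 911, 42]);
translate([29, 29, 0]) cube([86, 86, 673]);
translate([1565, 29, 0]) cube([86, 86, 673]);
translate([29, 796, 0]) cube([86, 86, 673]);
translate([1565, 796, 0]) cube([86, 86, 673]);


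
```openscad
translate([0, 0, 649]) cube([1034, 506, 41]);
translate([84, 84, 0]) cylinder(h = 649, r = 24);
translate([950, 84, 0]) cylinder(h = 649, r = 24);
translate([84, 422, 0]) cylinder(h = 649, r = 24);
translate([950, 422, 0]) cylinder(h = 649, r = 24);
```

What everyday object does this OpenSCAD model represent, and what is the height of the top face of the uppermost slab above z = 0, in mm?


A table. The table height is 690 mm.

A 1034×506×41 slab sits at z = 649 on four Ø48 mm round legs — a table. The top surface is at 649 + 41 = 690 mm.


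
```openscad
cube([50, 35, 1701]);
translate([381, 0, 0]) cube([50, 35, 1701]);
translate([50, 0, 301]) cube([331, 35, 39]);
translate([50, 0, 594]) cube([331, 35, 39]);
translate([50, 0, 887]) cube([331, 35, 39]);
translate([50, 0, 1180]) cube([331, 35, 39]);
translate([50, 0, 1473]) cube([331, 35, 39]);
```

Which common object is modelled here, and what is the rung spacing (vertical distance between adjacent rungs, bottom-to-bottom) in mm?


A ladder. The rung spacing is 293 mm.

Two tall 50×35 posts with 5 short bars between them — a ladder. Adjacent rungs sit at z = 301 and z = 594, so the spacing is 594 − 301 = 293 mm.


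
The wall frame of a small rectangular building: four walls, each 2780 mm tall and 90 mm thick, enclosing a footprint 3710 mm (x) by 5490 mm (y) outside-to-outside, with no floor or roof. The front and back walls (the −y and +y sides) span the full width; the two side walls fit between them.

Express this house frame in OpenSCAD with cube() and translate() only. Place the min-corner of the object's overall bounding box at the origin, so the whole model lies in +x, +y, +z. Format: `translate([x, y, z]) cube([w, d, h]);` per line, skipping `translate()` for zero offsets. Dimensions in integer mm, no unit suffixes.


cube([3710, 90, 2780]);
translate([0, 5400, 0]) cube([3710, 90, 2780]);
translate([0, 90, 0]) cube([90, 5310, 2780]);
translate([3620, 90, 0]) cube([90, 5310, 2780]);


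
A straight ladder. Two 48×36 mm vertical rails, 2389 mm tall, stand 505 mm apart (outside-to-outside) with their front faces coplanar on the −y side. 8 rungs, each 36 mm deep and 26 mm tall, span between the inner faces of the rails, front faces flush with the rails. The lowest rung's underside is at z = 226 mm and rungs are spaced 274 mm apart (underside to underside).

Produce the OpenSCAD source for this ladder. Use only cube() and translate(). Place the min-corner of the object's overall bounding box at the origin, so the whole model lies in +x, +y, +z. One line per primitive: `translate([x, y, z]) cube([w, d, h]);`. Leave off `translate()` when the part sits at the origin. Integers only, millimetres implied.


// rung span = 505 - 2*48 = 409
// rung[k] z = 226 + k*274
cube([48, 36, 2389]);
translate([457, 0, 0]) cube([48, 36, 2389]);
translate([48, 0, 226]) cube([409, 36, 26]);
translate([48, 0, 500]) cube([409, 36, 26]);
translate([48, 0, 774]) cube([409, 36, 26]);
translate([48, 0, 1048]) cube([409, 36, 26]);
translate([48, 0, 1322]) cube([409, 36, 26]);
translate([48, 0, 1596]) cube([409, 36, 26]);
translate([48, 0, 1870]) cube([409, 36, 26]);
translate([48, 0, 2144]) cube([409, 36, 26]);


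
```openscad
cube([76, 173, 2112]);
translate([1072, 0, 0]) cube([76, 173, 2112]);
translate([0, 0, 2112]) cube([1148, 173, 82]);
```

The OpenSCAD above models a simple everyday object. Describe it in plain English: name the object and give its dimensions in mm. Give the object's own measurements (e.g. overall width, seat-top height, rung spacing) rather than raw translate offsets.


A door frame. The clear opening is 996 mm wide and 2112 mm high. Two 76 mm wide jambs, 173 mm deep, stand either side of the opening from the floor to the top of the opening. A 82 mm thick head sits across the top of both jambs, spanning the full outside width of the frame.


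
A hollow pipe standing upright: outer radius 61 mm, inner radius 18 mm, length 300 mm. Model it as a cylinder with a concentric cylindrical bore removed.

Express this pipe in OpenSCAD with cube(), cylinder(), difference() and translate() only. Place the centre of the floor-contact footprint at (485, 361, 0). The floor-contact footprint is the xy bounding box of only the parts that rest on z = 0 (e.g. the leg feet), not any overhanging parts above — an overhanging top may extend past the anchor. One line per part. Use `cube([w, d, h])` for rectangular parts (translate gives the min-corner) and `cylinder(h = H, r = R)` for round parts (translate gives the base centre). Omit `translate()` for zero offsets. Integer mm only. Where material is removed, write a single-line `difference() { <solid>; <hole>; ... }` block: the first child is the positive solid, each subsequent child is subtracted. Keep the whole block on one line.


difference() { translate([485, 361, 0]) cylinder(h = 300, r = 61); translate([485, 361, 0]) cylinder(h = 300, r = 18); }


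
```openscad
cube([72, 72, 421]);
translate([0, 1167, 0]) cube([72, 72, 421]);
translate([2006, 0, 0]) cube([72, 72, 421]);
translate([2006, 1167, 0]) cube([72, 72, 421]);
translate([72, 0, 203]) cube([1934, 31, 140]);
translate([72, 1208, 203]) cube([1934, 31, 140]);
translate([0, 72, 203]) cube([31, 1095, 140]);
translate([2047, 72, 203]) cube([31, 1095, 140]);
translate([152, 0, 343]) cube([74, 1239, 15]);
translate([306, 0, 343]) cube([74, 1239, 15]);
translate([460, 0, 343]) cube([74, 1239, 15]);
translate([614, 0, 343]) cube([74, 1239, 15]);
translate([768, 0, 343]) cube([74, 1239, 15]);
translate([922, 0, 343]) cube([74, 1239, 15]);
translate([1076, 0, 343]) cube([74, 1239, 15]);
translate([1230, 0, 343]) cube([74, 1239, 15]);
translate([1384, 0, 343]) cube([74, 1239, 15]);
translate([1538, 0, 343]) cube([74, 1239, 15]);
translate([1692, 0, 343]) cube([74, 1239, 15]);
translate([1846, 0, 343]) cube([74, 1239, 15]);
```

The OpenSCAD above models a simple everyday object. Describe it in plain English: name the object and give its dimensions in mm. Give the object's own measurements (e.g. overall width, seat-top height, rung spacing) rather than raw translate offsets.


A bed frame 2078 mm long (x) by 1239 mm wide (y). Four 72×72 mm corner posts, 421 mm tall, at the corners of the footprint. Four rails of 31 mm thickness and 140 mm height run between adjacent posts with their undersides at z = 203 mm, their outer faces flush with the outside of the frame (the two x-running rails run between the posts' inner faces; the two y-running rails run between the posts' inner faces). 12 slats, each 74 mm wide (x) and 15 mm thick, lie across the top of the two x-running rails, running the full 1239 mm width of the frame in y; along x they sit between the end posts with a 80 mm gap after the −x posts and between neighbouring slats, leaving 86 mm before the +x posts.


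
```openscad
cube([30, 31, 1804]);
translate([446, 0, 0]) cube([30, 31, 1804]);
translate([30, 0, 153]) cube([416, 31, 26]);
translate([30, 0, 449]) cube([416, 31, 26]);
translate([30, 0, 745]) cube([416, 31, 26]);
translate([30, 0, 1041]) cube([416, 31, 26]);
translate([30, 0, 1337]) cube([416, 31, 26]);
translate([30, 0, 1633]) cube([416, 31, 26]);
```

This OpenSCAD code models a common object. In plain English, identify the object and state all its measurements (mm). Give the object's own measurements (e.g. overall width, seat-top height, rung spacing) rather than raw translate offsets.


A straight ladder. Two 30×31 mm vertical rails, 1804 mm tall, stand 476 mm apart (outside-to-outside) with their front faces coplanar on the −y side. 6 rungs, each 31 mm deep and 26 mm tall, span between the inner faces of the rails, front faces flush with the rails. The lowest rung's underside is at z = 153 mm and rungs are spaced 296 mm apart (underside to underside).


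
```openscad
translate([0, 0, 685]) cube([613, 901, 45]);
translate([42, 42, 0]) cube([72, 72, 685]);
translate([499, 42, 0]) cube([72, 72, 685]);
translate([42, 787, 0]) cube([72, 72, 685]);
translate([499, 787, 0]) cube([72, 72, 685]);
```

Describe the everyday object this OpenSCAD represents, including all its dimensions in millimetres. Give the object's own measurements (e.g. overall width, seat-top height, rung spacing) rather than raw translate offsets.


A table: top 613 mm (x) × 901 mm (y), 45 mm thick, upper face at z = 730 mm, on four 72×72 mm square legs, each inset 42 mm from the nearest pair of top edges from z = 0 to the bottom of the top.
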